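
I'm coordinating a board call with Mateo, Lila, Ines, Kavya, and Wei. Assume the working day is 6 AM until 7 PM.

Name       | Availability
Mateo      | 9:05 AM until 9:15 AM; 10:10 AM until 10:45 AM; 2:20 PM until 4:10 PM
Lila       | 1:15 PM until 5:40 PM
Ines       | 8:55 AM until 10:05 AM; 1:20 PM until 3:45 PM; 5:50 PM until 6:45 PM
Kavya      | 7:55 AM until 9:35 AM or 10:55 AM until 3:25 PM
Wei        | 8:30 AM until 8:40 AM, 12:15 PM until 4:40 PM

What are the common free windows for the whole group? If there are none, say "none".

Mateo ∩ Lila: 14:20-16:10.
Mateo ∩ Lila ∩ Ines: 14:20-15:45.
Mateo ∩ Lila ∩ Ines ∩ Kavya: 14:20-15:25.
Mateo ∩ Lila ∩ Ines ∩ Kavya ∩ Wei: 14:20-15:25.
Those are the intersection windows.

14:20-15:25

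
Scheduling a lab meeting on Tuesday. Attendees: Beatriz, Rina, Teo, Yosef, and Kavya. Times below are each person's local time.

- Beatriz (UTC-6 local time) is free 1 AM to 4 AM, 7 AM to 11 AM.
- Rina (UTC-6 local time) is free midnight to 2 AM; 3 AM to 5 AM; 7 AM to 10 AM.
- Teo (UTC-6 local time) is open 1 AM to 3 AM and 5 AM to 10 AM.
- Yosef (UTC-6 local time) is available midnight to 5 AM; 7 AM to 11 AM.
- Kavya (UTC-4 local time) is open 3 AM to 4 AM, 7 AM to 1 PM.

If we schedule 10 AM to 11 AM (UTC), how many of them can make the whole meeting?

Beatriz in UTC: 07:00-10:00, 13:00-17:00 (add 6h to convert from UTC-6).
Rina in UTC: 06:00-08:00, 09:00-11:00, 13:00-16:00 (add 6h to convert from UTC-6).
Teo in UTC: 07:00-09:00, 11:00-16:00 (add 6h to convert from UTC-6).
Yosef in UTC: 06:00-11:00, 13:00-17:00 (add 6h to convert from UTC-6).
Kavya in UTC: 07:00-08:00, 11:00-17:00 (add 4h to convert from UTC-4).
Rina and Yosef can make the full 10:00-11:00 slot — that's 2.

2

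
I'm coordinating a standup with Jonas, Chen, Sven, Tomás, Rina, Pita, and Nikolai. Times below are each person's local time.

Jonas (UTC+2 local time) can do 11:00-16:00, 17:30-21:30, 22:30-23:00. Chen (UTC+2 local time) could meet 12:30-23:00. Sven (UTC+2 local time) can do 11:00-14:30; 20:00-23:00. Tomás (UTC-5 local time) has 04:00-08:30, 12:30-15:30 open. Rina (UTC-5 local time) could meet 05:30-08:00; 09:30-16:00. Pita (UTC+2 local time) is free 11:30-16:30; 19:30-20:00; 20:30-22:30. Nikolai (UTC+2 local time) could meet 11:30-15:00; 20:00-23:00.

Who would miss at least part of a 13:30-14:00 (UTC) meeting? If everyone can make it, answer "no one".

Jonas in UTC: 09:00-14:00, 15:30-19:30, 20:30-21:00 (subtract 2h to convert from UTC+2).
Chen in UTC: 10:30-21:00 (subtract 2h to convert from UTC+2).
Sven in UTC: 09:00-12:30, 18:00-21:00 (subtract 2h to convert from UTC+2).
Tomás in UTC: 09:00-13:30, 17:30-20:30 (add 5h to convert from UTC-5).
Rina in UTC: 10:30-13:00, 14:30-21:00 (add 5h to convert from UTC-5).
Pita in UTC: 09:30-14:30, 17:30-18:00, 18:30-20:30 (subtract 2h to convert from UTC+2).
Nikolai in UTC: 09:30-13:00, 18:00-21:00 (subtract 2h to convert from UTC+2).
Jonas: free for 13:30-14:00. Chen: free for 13:30-14:00. Sven: not fully free for 13:30-14:00. Tomás: not fully free for 13:30-14:00. Rina: not fully free for 13:30-14:00. Pita: free for 13:30-14:00. Nikolai: not fully free for 13:30-14:00.

Nikolai, Rina, Sven, Tomás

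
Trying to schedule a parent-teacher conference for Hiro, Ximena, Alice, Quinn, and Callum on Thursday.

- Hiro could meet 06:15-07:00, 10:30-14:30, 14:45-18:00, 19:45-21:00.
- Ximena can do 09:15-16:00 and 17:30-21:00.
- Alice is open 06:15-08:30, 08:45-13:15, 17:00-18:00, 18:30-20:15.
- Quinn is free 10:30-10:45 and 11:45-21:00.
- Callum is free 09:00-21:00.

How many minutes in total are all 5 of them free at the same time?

165

Hiro ∩ Ximena: 10:30-14:30, 14:45-16:00, 17:30-18:00, 19:45-21:00.
Hiro ∩ Ximena ∩ Alice: 10:30-13:15, 17:30-18:00, 19:45-20:15.
Hiro ∩ Ximena ∩ Alice ∩ Quinn: 10:30-10:45, 11:45-13:15, 17:30-18:00, 19:45-20:15.
Hiro ∩ Ximena ∩ Alice ∩ Quinn ∩ Callum: 10:30-10:45, 11:45-13:15, 17:30-18:00, 19:45-20:15.
Summing the common windows: 15 + 90 + 30 + 30 = 165 minutes.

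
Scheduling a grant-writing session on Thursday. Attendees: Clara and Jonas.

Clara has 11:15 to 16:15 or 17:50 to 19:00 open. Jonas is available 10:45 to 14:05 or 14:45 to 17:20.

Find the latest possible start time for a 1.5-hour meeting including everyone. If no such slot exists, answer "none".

14:45

Clara ∩ Jonas: 11:15-14:05, 14:45-16:15.
So the common availability across everyone is 11:15-14:05, 14:45-16:15.
The last common window of at least 90 minutes is 14:45-16:15; a 90-minute meeting can start as late as 14:45 and still end by 16:15.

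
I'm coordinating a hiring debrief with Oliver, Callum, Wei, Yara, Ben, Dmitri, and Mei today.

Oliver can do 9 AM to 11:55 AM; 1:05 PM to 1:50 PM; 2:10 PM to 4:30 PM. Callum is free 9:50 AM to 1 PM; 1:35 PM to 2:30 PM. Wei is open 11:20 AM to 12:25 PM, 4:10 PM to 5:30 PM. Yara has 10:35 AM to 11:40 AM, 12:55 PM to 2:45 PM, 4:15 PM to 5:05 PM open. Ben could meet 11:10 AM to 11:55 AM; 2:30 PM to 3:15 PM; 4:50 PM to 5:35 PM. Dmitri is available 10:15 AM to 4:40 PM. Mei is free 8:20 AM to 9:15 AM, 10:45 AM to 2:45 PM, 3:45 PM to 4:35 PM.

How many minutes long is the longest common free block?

Oliver ∩ Callum: 09:50-11:55, 13:35-13:50, 14:10-14:30.
Oliver ∩ Callum ∩ Wei: 11:20-11:55.
Oliver ∩ Callum ∩ Wei ∩ Yara: 11:20-11:40.
Oliver ∩ Callum ∩ Wei ∩ Yara ∩ Ben: 11:20-11:40.
Oliver ∩ Callum ∩ Wei ∩ Yara ∩ Ben ∩ Dmitri: 11:20-11:40.
Oliver ∩ Callum ∩ Wei ∩ Yara ∩ Ben ∩ Dmitri ∩ Mei: 11:20-11:40.
The longest is 11:20-11:40 at 20 minutes.

20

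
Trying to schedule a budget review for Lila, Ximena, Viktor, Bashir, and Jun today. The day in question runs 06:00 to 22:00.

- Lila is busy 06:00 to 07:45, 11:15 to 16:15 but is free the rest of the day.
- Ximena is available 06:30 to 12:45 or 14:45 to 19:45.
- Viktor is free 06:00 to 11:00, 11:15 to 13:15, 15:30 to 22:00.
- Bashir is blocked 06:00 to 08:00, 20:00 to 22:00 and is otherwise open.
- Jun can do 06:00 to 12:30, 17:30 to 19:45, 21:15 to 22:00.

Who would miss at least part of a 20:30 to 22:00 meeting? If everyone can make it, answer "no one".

Lila free: 07:45-11:15, 16:15-22:00 (invert busy blocks within the working day).
Ximena free: 06:30-12:45, 14:45-19:45.
Viktor free: 06:00-11:00, 11:15-13:15, 15:30-22:00.
Bashir free: 08:00-20:00 (invert busy blocks within the working day).
Jun free: 06:00-12:30, 17:30-19:45, 21:15-22:00.
Lila: free for 20:30-22:00. Ximena: not fully free for 20:30-22:00. Viktor: free for 20:30-22:00. Bashir: not fully free for 20:30-22:00. Jun: not fully free for 20:30-22:00.

Bashir, Jun, Ximena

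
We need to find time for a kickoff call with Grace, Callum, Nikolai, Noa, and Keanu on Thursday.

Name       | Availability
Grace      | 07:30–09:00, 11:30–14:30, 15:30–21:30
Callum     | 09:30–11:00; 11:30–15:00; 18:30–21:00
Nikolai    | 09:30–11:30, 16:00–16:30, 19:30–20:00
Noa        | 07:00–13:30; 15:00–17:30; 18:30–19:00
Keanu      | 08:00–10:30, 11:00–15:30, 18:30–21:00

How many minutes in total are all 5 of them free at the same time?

Grace ∩ Callum: 11:30-14:30, 18:30-21:00.
Grace ∩ Callum ∩ Nikolai: 19:30-20:00.
Grace ∩ Callum ∩ Nikolai ∩ Noa: ∅.
Grace ∩ Callum ∩ Nikolai ∩ Noa ∩ Keanu: ∅.
There is no time when everyone is free.
There is no common window, so the total is 0 minutes.

0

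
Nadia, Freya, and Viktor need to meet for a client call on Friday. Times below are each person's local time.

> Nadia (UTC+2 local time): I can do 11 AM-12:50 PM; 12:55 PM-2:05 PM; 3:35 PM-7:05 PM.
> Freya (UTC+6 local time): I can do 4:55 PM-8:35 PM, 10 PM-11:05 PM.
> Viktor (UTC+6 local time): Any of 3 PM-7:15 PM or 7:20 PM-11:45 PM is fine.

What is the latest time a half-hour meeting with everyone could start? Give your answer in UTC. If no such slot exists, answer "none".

Nadia in UTC: 09:00-10:50, 10:55-12:05, 13:35-17:05 (subtract 2h to convert from UTC+2).
Freya in UTC: 10:55-14:35, 16:00-17:05 (subtract 6h to convert from UTC+6).
Viktor in UTC: 09:00-13:15, 13:20-17:45 (subtract 6h to convert from UTC+6).
Nadia ∩ Freya: 10:55-12:05, 13:35-14:35, 16:00-17:05.
Nadia ∩ Freya ∩ Viktor: 10:55-12:05, 13:35-14:35, 16:00-17:05.
The last common window of at least 30 minutes is 16:00-17:05; a 30-minute meeting can start as late as 16:35 and still end by 17:05.

16:35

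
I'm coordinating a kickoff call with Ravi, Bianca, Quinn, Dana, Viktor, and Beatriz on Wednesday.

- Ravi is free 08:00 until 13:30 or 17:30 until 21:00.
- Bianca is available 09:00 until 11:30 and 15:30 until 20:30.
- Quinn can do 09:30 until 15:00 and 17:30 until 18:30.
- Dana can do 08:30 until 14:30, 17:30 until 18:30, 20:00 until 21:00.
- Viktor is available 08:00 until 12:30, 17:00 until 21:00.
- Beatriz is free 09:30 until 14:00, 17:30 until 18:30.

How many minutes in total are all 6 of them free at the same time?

Ravi ∩ Bianca: 09:00-11:30, 17:30-20:30.
Ravi ∩ Bianca ∩ Quinn: 09:30-11:30, 17:30-18:30.
Ravi ∩ Bianca ∩ Quinn ∩ Dana: 09:30-11:30, 17:30-18:30.
Ravi ∩ Bianca ∩ Quinn ∩ Dana ∩ Viktor: 09:30-11:30, 17:30-18:30.
Ravi ∩ Bianca ∩ Quinn ∩ Dana ∩ Viktor ∩ Beatriz: 09:30-11:30, 17:30-18:30.
Summing the common windows: 120 + 60 = 180 minutes.

180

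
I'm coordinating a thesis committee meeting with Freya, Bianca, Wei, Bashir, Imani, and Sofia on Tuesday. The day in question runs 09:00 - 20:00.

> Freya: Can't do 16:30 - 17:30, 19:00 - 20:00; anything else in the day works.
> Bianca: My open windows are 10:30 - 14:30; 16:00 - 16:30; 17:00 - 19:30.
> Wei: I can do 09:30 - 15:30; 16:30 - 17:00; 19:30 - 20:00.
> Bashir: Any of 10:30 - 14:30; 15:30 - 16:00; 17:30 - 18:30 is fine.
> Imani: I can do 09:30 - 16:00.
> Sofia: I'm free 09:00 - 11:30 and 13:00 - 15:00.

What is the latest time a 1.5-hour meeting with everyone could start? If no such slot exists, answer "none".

13:00

Freya free: 09:00-16:30, 17:30-19:00 (invert busy blocks within the working day).
Bianca free: 10:30-14:30, 16:00-16:30, 17:00-19:30.
Wei free: 09:30-15:30, 16:30-17:00, 19:30-20:00.
Bashir free: 10:30-14:30, 15:30-16:00, 17:30-18:30.
Imani free: 09:30-16:00.
Sofia free: 09:00-11:30, 13:00-15:00.
Freya ∩ Bianca: 10:30-14:30, 16:00-16:30, 17:30-19:00.
Freya ∩ Bianca ∩ Wei: 10:30-14:30.
Freya ∩ Bianca ∩ Wei ∩ Bashir: 10:30-14:30.
Freya ∩ Bianca ∩ Wei ∩ Bashir ∩ Imani: 10:30-14:30.
Freya ∩ Bianca ∩ Wei ∩ Bashir ∩ Imani ∩ Sofia: 10:30-11:30, 13:00-14:30.
The last common window of at least 90 minutes is 13:00-14:30; a 90-minute meeting can start as late as 13:00 and still end by 14:30.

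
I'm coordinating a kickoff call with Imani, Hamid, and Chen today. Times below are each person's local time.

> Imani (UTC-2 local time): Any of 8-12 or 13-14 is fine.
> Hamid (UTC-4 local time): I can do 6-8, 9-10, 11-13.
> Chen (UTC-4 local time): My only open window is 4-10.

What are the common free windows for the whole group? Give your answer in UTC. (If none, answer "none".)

10:00-12:00, 13:00-14:00

Imani in UTC: 10:00-14:00, 15:00-16:00 (add 2h to convert from UTC-2).
Hamid in UTC: 10:00-12:00, 13:00-14:00, 15:00-17:00 (add 4h to convert from UTC-4).
Chen in UTC: 08:00-14:00 (add 4h to convert from UTC-4).
Imani ∩ Hamid: 10:00-12:00, 13:00-14:00, 15:00-16:00.
Imani ∩ Hamid ∩ Chen: 10:00-12:00, 13:00-14:00.
So the common availability across everyone is 10:00-12:00, 13:00-14:00.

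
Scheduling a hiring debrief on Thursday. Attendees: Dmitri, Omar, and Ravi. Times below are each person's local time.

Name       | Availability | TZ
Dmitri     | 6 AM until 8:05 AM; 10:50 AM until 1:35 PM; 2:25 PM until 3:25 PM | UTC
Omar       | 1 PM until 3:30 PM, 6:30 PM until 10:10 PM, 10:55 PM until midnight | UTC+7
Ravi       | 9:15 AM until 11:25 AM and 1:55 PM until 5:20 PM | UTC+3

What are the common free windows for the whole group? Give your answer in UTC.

06:15-08:05, 11:30-13:35

Dmitri in UTC: 06:00-08:05, 10:50-13:35, 14:25-15:25.
Omar in UTC: 06:00-08:30, 11:30-15:10, 15:55-17:00 (subtract 7h to convert from UTC+7).
Ravi in UTC: 06:15-08:25, 10:55-14:20 (subtract 3h to convert from UTC+3).
Dmitri ∩ Omar: 06:00-08:05, 11:30-13:35, 14:25-15:10.
Dmitri ∩ Omar ∩ Ravi: 06:15-08:05, 11:30-13:35.
Those are the intersection windows.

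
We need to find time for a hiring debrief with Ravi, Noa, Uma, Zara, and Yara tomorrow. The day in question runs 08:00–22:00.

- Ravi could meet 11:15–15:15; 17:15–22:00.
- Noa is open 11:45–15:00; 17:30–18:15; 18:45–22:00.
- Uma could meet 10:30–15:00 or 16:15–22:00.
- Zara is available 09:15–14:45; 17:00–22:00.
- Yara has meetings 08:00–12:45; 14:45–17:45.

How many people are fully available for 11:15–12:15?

Ravi free: 11:15-15:15, 17:15-22:00.
Noa free: 11:45-15:00, 17:30-18:15, 18:45-22:00.
Uma free: 10:30-15:00, 16:15-22:00.
Zara free: 09:15-14:45, 17:00-22:00.
Yara free: 12:45-14:45, 17:45-22:00 (invert busy blocks within the working day).
Ravi, Uma, and Zara can make the full 11:15-12:15 slot — that's 3.

3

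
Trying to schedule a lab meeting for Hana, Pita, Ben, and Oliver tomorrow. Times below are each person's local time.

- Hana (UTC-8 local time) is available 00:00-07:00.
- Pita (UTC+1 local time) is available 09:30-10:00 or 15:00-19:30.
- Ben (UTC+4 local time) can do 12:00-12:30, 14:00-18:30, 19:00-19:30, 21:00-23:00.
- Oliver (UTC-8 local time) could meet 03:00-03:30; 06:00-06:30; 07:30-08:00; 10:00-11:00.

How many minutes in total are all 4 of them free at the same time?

Hana in UTC: 08:00-15:00 (add 8h to convert from UTC-8).
Pita in UTC: 08:30-09:00, 14:00-18:30 (subtract 1h to convert from UTC+1).
Ben in UTC: 08:00-08:30, 10:00-14:30, 15:00-15:30, 17:00-19:00 (subtract 4h to convert from UTC+4).
Oliver in UTC: 11:00-11:30, 14:00-14:30, 15:30-16:00, 18:00-19:00 (add 8h to convert from UTC-8).
Hana ∩ Pita: 08:30-09:00, 14:00-15:00.
Hana ∩ Pita ∩ Ben: 14:00-14:30.
Hana ∩ Pita ∩ Ben ∩ Oliver: 14:00-14:30.
Those are the intersection windows.
That's a single block of 30 minutes.

30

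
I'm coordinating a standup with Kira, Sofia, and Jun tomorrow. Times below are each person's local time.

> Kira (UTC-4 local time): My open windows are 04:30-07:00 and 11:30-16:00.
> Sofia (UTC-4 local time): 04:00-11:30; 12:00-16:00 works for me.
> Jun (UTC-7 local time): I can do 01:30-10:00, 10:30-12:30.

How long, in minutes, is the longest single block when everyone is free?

Kira in UTC: 08:30-11:00, 15:30-20:00 (add 4h to convert from UTC-4).
Sofia in UTC: 08:00-15:30, 16:00-20:00 (add 4h to convert from UTC-4).
Jun in UTC: 08:30-17:00, 17:30-19:30 (add 7h to convert from UTC-7).
Kira ∩ Sofia: 08:30-11:00, 16:00-20:00.
Kira ∩ Sofia ∩ Jun: 08:30-11:00, 16:00-17:00, 17:30-19:30.
The longest is 08:30-11:00 at 150 minutes.

150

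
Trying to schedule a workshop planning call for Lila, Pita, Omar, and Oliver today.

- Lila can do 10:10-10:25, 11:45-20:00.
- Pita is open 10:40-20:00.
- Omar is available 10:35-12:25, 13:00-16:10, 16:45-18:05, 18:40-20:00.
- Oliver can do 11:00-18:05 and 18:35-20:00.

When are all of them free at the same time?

11:45-12:25, 13:00-16:10, 16:45-18:05, 18:40-20:00

Lila ∩ Pita: 11:45-20:00.
Lila ∩ Pita ∩ Omar: 11:45-12:25, 13:00-16:10, 16:45-18:05, 18:40-20:00.
Lila ∩ Pita ∩ Omar ∩ Oliver: 11:45-12:25, 13:00-16:10, 16:45-18:05, 18:40-20:00.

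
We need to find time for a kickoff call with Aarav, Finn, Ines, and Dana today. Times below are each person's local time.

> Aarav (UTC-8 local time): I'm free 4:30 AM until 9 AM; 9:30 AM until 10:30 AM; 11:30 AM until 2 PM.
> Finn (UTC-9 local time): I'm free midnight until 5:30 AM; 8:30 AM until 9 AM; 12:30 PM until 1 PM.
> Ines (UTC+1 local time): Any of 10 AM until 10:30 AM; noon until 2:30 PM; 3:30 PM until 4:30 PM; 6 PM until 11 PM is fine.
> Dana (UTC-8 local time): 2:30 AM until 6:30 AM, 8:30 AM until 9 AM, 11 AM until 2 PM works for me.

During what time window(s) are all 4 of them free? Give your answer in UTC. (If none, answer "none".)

12:30-13:30, 21:30-22:00

Aarav in UTC: 12:30-17:00, 17:30-18:30, 19:30-22:00 (add 8h to convert from UTC-8).
Finn in UTC: 09:00-14:30, 17:30-18:00, 21:30-22:00 (add 9h to convert from UTC-9).
Ines in UTC: 09:00-09:30, 11:00-13:30, 14:30-15:30, 17:00-22:00 (subtract 1h to convert from UTC+1).
Dana in UTC: 10:30-14:30, 16:30-17:00, 19:00-22:00 (add 8h to convert from UTC-8).
Aarav ∩ Finn: 12:30-14:30, 17:30-18:00, 21:30-22:00.
Aarav ∩ Finn ∩ Ines: 12:30-13:30, 17:30-18:00, 21:30-22:00.
Aarav ∩ Finn ∩ Ines ∩ Dana: 12:30-13:30, 21:30-22:00.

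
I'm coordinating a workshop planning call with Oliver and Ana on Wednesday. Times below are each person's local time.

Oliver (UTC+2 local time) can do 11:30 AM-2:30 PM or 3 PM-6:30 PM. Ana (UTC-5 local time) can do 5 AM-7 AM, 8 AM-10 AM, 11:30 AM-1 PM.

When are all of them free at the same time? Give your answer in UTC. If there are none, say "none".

Oliver in UTC: 09:30-12:30, 13:00-16:30 (subtract 2h to convert from UTC+2).
Ana in UTC: 10:00-12:00, 13:00-15:00, 16:30-18:00 (add 5h to convert from UTC-5).
Oliver ∩ Ana: 10:00-12:00, 13:00-15:00.

10:00-12:00, 13:00-15:00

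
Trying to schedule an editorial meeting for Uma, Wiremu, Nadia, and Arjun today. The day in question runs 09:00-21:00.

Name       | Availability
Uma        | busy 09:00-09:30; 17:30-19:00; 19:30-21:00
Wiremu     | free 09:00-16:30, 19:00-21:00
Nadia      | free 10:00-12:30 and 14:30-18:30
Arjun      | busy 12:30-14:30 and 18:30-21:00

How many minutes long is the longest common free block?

Uma free: 09:30-17:30, 19:00-19:30 (invert busy blocks within the working day).
Wiremu free: 09:00-16:30, 19:00-21:00.
Nadia free: 10:00-12:30, 14:30-18:30.
Arjun free: 09:00-12:30, 14:30-18:30 (invert busy blocks within the working day).
Uma ∩ Wiremu: 09:30-16:30, 19:00-19:30.
Uma ∩ Wiremu ∩ Nadia: 10:00-12:30, 14:30-16:30.
Uma ∩ Wiremu ∩ Nadia ∩ Arjun: 10:00-12:30, 14:30-16:30.
Those are the intersection windows.
The longest is 10:00-12:30 at 150 minutes.

150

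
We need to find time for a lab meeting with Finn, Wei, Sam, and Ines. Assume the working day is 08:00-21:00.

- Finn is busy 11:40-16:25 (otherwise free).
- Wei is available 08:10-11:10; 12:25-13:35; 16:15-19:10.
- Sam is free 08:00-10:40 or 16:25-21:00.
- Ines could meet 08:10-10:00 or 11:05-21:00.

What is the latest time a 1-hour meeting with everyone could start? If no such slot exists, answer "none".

Finn free: 08:00-11:40, 16:25-21:00 (invert busy blocks within the working day).
Wei free: 08:10-11:10, 12:25-13:35, 16:15-19:10.
Sam free: 08:00-10:40, 16:25-21:00.
Ines free: 08:10-10:00, 11:05-21:00.
Finn ∩ Wei: 08:10-11:10, 16:25-19:10.
Finn ∩ Wei ∩ Sam: 08:10-10:40, 16:25-19:10.
Finn ∩ Wei ∩ Sam ∩ Ines: 08:10-10:00, 16:25-19:10.
Those are the intersection windows.
The last common window of at least 60 minutes is 16:25-19:10; a 60-minute meeting can start as late as 18:10 and still end by 19:10.

18:10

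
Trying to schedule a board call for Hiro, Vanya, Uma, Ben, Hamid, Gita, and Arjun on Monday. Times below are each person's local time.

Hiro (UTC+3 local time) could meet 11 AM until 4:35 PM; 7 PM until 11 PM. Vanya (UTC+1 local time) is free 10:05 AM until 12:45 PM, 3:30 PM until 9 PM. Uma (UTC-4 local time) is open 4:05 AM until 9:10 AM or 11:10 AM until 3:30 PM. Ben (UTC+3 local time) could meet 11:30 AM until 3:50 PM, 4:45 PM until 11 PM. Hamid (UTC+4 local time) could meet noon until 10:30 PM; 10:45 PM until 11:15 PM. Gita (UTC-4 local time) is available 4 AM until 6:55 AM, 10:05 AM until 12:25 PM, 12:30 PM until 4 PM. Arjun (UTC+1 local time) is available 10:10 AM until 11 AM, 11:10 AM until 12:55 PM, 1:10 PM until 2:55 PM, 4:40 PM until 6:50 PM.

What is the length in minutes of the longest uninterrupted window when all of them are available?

Hiro in UTC: 08:00-13:35, 16:00-20:00 (subtract 3h to convert from UTC+3).
Vanya in UTC: 09:05-11:45, 14:30-20:00 (subtract 1h to convert from UTC+1).
Uma in UTC: 08:05-13:10, 15:10-19:30 (add 4h to convert from UTC-4).
Ben in UTC: 08:30-12:50, 13:45-20:00 (subtract 3h to convert from UTC+3).
Hamid in UTC: 08:00-18:30, 18:45-19:15 (subtract 4h to convert from UTC+4).
Gita in UTC: 08:00-10:55, 14:05-16:25, 16:30-20:00 (add 4h to convert from UTC-4).
Arjun in UTC: 09:10-10:00, 10:10-11:55, 12:10-13:55, 15:40-17:50 (subtract 1h to convert from UTC+1).
Hiro ∩ Vanya: 09:05-11:45, 16:00-20:00.
Hiro ∩ Vanya ∩ Uma: 09:05-11:45, 16:00-19:30.
Hiro ∩ Vanya ∩ Uma ∩ Ben: 09:05-11:45, 16:00-19:30.
Hiro ∩ Vanya ∩ Uma ∩ Ben ∩ Hamid: 09:05-11:45, 16:00-18:30, 18:45-19:15.
Hiro ∩ Vanya ∩ Uma ∩ Ben ∩ Hamid ∩ Gita: 09:05-10:55, 16:00-16:25, 16:30-18:30, 18:45-19:15.
Hiro ∩ Vanya ∩ Uma ∩ Ben ∩ Hamid ∩ Gita ∩ Arjun: 09:10-10:00, 10:10-10:55, 16:00-16:25, 16:30-17:50.
So the common availability across everyone is 09:10-10:00, 10:10-10:55, 16:00-16:25, 16:30-17:50.
The longest is 16:30-17:50 at 80 minutes.

80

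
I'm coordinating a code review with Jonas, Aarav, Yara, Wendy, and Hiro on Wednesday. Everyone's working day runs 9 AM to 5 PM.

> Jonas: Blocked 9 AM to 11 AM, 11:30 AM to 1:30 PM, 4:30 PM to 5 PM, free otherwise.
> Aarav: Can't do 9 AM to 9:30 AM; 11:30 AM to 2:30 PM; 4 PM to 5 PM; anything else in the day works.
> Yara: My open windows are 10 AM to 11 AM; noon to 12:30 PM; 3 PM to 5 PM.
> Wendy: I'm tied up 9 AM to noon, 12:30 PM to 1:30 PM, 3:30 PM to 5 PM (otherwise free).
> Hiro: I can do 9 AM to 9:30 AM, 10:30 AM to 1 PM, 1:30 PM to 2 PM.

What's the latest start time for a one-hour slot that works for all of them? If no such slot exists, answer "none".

none

Jonas free: 11:00-11:30, 13:30-16:30 (invert busy blocks within the working day).
Aarav free: 09:30-11:30, 14:30-16:00 (invert busy blocks within the working day).
Yara free: 10:00-11:00, 12:00-12:30, 15:00-17:00.
Wendy free: 12:00-12:30, 13:30-15:30 (invert busy blocks within the working day).
Hiro free: 09:00-09:30, 10:30-13:00, 13:30-14:00.
Jonas ∩ Aarav: 11:00-11:30, 14:30-16:00.
Jonas ∩ Aarav ∩ Yara: 15:00-16:00.
Jonas ∩ Aarav ∩ Yara ∩ Wendy: 15:00-15:30.
Jonas ∩ Aarav ∩ Yara ∩ Wendy ∩ Hiro: ∅.
There is no time when everyone is free.
No common window is at least 60 minutes long.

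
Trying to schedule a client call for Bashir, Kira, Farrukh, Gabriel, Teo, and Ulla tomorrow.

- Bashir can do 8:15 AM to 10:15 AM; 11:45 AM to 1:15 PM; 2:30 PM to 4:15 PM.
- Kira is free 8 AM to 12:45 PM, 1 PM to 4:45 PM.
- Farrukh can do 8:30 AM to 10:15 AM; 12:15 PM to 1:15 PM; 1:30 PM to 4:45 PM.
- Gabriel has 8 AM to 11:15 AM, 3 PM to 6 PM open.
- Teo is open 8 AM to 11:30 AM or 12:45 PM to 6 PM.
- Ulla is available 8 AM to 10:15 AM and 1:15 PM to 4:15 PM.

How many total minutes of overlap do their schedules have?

Bashir ∩ Kira: 08:15-10:15, 11:45-12:45, 13:00-13:15, 14:30-16:15.
Bashir ∩ Kira ∩ Farrukh: 08:30-10:15, 12:15-12:45, 13:00-13:15, 14:30-16:15.
Bashir ∩ Kira ∩ Farrukh ∩ Gabriel: 08:30-10:15, 15:00-16:15.
Bashir ∩ Kira ∩ Farrukh ∩ Gabriel ∩ Teo: 08:30-10:15, 15:00-16:15.
Bashir ∩ Kira ∩ Farrukh ∩ Gabriel ∩ Teo ∩ Ulla: 08:30-10:15, 15:00-16:15.
Summing the common windows: 105 + 75 = 180 minutes.

180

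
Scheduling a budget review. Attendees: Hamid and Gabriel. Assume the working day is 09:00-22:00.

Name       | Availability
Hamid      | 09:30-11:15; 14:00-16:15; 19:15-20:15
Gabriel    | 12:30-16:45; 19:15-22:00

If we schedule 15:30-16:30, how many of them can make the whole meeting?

Gabriel can make the full 15:30-16:30 slot — that's 1.

1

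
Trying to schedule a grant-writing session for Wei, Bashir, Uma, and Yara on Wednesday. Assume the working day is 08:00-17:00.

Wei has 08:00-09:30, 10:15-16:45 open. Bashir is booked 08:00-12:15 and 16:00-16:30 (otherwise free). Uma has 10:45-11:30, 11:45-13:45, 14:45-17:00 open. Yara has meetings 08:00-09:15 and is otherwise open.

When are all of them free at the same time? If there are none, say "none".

12:15-13:45, 14:45-16:00, 16:30-16:45

Wei free: 08:00-09:30, 10:15-16:45.
Bashir free: 12:15-16:00, 16:30-17:00 (invert busy blocks within the working day).
Uma free: 10:45-11:30, 11:45-13:45, 14:45-17:00.
Yara free: 09:15-17:00 (invert busy blocks within the working day).
Wei ∩ Bashir: 12:15-16:00, 16:30-16:45.
Wei ∩ Bashir ∩ Uma: 12:15-13:45, 14:45-16:00, 16:30-16:45.
Wei ∩ Bashir ∩ Uma ∩ Yara: 12:15-13:45, 14:45-16:00, 16:30-16:45.
So the common availability across everyone is 12:15-13:45, 14:45-16:00, 16:30-16:45.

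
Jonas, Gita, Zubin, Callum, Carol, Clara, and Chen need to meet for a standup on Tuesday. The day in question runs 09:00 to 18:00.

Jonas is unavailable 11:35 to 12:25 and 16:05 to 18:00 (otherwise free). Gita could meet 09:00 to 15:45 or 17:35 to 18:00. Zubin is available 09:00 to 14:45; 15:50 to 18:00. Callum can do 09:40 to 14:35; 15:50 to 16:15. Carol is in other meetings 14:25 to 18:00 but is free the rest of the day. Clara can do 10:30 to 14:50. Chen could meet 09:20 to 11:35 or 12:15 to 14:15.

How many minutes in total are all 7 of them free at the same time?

175

Jonas free: 09:00-11:35, 12:25-16:05 (invert busy blocks within the working day).
Gita free: 09:00-15:45, 17:35-18:00.
Zubin free: 09:00-14:45, 15:50-18:00.
Callum free: 09:40-14:35, 15:50-16:15.
Carol free: 09:00-14:25 (invert busy blocks within the working day).
Clara free: 10:30-14:50.
Chen free: 09:20-11:35, 12:15-14:15.
Jonas ∩ Gita: 09:00-11:35, 12:25-15:45.
Jonas ∩ Gita ∩ Zubin: 09:00-11:35, 12:25-14:45.
Jonas ∩ Gita ∩ Zubin ∩ Callum: 09:40-11:35, 12:25-14:35.
Jonas ∩ Gita ∩ Zubin ∩ Callum ∩ Carol: 09:40-11:35, 12:25-14:25.
Jonas ∩ Gita ∩ Zubin ∩ Callum ∩ Carol ∩ Clara: 10:30-11:35, 12:25-14:25.
Jonas ∩ Gita ∩ Zubin ∩ Callum ∩ Carol ∩ Clara ∩ Chen: 10:30-11:35, 12:25-14:15.
Summing the common windows: 65 + 110 = 175 minutes.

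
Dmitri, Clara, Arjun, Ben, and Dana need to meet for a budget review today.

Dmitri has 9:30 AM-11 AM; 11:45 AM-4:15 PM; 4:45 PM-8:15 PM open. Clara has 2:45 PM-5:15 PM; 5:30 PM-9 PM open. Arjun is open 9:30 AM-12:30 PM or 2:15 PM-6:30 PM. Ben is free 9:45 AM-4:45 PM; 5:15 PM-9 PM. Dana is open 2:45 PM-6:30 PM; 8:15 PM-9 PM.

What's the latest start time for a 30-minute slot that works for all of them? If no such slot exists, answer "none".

18:00

Dmitri ∩ Clara: 14:45-16:15, 16:45-17:15, 17:30-20:15.
Dmitri ∩ Clara ∩ Arjun: 14:45-16:15, 16:45-17:15, 17:30-18:30.
Dmitri ∩ Clara ∩ Arjun ∩ Ben: 14:45-16:15, 17:30-18:30.
Dmitri ∩ Clara ∩ Arjun ∩ Ben ∩ Dana: 14:45-16:15, 17:30-18:30.
The last common window of at least 30 minutes is 17:30-18:30; a 30-minute meeting can start as late as 18:00 and still end by 18:30.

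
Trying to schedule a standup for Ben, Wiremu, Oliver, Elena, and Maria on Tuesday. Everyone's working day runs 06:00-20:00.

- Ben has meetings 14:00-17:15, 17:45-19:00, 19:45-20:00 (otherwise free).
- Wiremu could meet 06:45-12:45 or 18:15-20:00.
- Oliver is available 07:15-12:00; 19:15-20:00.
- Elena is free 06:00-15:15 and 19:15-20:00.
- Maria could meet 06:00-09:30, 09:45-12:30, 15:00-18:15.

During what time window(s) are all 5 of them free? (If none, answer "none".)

Ben free: 06:00-14:00, 17:15-17:45, 19:00-19:45 (invert busy blocks within the working day).
Wiremu free: 06:45-12:45, 18:15-20:00.
Oliver free: 07:15-12:00, 19:15-20:00.
Elena free: 06:00-15:15, 19:15-20:00.
Maria free: 06:00-09:30, 09:45-12:30, 15:00-18:15.
Ben ∩ Wiremu: 06:45-12:45, 19:00-19:45.
Ben ∩ Wiremu ∩ Oliver: 07:15-12:00, 19:15-19:45.
Ben ∩ Wiremu ∩ Oliver ∩ Elena: 07:15-12:00, 19:15-19:45.
Ben ∩ Wiremu ∩ Oliver ∩ Elena ∩ Maria: 07:15-09:30, 09:45-12:00.

07:15-09:30, 09:45-12:00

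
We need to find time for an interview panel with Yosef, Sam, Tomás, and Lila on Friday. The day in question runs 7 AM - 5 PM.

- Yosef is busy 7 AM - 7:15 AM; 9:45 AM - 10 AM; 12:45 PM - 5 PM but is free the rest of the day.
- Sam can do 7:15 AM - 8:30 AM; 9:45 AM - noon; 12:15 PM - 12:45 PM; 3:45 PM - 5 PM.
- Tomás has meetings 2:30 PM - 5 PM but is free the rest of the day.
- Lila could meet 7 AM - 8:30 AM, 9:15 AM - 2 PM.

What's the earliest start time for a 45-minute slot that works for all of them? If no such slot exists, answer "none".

Yosef free: 07:15-09:45, 10:00-12:45 (invert busy blocks within the working day).
Sam free: 07:15-08:30, 09:45-12:00, 12:15-12:45, 15:45-17:00.
Tomás free: 07:00-14:30 (invert busy blocks within the working day).
Lila free: 07:00-08:30, 09:15-14:00.
Yosef ∩ Sam: 07:15-08:30, 10:00-12:00, 12:15-12:45.
Yosef ∩ Sam ∩ Tomás: 07:15-08:30, 10:00-12:00, 12:15-12:45.
Yosef ∩ Sam ∩ Tomás ∩ Lila: 07:15-08:30, 10:00-12:00, 12:15-12:45.
So the common availability across everyone is 07:15-08:30, 10:00-12:00, 12:15-12:45.
The first common window of at least 45 minutes is 07:15-08:30, so the earliest start is 07:15.

07:15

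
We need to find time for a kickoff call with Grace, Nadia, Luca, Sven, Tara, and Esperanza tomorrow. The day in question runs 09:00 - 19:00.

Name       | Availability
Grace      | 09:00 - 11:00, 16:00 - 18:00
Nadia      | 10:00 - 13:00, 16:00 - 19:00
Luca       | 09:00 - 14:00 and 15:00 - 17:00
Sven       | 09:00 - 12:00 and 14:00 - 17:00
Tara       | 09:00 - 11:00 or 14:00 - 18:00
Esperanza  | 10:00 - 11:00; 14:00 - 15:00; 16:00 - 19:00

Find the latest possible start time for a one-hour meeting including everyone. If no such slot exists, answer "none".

Grace ∩ Nadia: 10:00-11:00, 16:00-18:00.
Grace ∩ Nadia ∩ Luca: 10:00-11:00, 16:00-17:00.
Grace ∩ Nadia ∩ Luca ∩ Sven: 10:00-11:00, 16:00-17:00.
Grace ∩ Nadia ∩ Luca ∩ Sven ∩ Tara: 10:00-11:00, 16:00-17:00.
Grace ∩ Nadia ∩ Luca ∩ Sven ∩ Tara ∩ Esperanza: 10:00-11:00, 16:00-17:00.
Those are the intersection windows.
The last common window of at least 60 minutes is 16:00-17:00; a 60-minute meeting can start as late as 16:00 and still end by 17:00.

16:00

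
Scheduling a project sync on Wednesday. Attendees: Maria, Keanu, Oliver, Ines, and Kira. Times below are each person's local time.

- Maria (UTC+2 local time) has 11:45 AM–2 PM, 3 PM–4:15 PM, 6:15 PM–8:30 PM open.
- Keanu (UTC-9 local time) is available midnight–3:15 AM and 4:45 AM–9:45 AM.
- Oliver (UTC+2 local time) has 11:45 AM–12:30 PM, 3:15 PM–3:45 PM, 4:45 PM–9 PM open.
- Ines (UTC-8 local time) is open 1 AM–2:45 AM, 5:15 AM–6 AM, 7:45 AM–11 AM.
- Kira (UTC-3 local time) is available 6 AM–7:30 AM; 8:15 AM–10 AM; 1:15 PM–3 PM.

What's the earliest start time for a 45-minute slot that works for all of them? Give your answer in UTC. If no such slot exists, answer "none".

Maria in UTC: 09:45-12:00, 13:00-14:15, 16:15-18:30 (subtract 2h to convert from UTC+2).
Keanu in UTC: 09:00-12:15, 13:45-18:45 (add 9h to convert from UTC-9).
Oliver in UTC: 09:45-10:30, 13:15-13:45, 14:45-19:00 (subtract 2h to convert from UTC+2).
Ines in UTC: 09:00-10:45, 13:15-14:00, 15:45-19:00 (add 8h to convert from UTC-8).
Kira in UTC: 09:00-10:30, 11:15-13:00, 16:15-18:00 (add 3h to convert from UTC-3).
Maria ∩ Keanu: 09:45-12:00, 13:45-14:15, 16:15-18:30.
Maria ∩ Keanu ∩ Oliver: 09:45-10:30, 16:15-18:30.
Maria ∩ Keanu ∩ Oliver ∩ Ines: 09:45-10:30, 16:15-18:30.
Maria ∩ Keanu ∩ Oliver ∩ Ines ∩ Kira: 09:45-10:30, 16:15-18:00.
So the common availability across everyone is 09:45-10:30, 16:15-18:00.
The first common window of at least 45 minutes is 09:45-10:30, so the earliest start is 09:45.

09:45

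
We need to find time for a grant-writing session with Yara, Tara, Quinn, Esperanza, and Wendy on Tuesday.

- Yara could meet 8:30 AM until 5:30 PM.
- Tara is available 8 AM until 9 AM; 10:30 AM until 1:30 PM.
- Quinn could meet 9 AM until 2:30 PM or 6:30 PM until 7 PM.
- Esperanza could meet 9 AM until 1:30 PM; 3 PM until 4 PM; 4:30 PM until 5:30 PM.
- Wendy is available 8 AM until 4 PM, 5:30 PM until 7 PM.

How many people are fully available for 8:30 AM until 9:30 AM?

Yara and Wendy can make the full 08:30-09:30 slot — that's 2.

2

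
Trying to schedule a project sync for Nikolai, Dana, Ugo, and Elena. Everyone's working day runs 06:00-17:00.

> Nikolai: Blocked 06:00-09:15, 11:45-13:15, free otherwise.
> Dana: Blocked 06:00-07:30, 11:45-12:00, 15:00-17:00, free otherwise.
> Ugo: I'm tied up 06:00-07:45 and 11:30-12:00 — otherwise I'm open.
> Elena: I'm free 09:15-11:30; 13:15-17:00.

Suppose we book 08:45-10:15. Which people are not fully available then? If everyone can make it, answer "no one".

Nikolai free: 09:15-11:45, 13:15-17:00 (invert busy blocks within the working day).
Dana free: 07:30-11:45, 12:00-15:00 (invert busy blocks within the working day).
Ugo free: 07:45-11:30, 12:00-17:00 (invert busy blocks within the working day).
Elena free: 09:15-11:30, 13:15-17:00.
Nikolai: not fully free for 08:45-10:15. Dana: free for 08:45-10:15. Ugo: free for 08:45-10:15. Elena: not fully free for 08:45-10:15.

Elena, Nikolai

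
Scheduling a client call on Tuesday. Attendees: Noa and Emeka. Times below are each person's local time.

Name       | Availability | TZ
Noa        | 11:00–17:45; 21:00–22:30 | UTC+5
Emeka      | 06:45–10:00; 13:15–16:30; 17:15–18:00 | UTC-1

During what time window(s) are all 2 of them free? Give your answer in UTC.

07:45-11:00, 16:00-17:30

Noa in UTC: 06:00-12:45, 16:00-17:30 (subtract 5h to convert from UTC+5).
Emeka in UTC: 07:45-11:00, 14:15-17:30, 18:15-19:00 (add 1h to convert from UTC-1).
Noa ∩ Emeka: 07:45-11:00, 16:00-17:30.
So the common availability across everyone is 07:45-11:00, 16:00-17:30.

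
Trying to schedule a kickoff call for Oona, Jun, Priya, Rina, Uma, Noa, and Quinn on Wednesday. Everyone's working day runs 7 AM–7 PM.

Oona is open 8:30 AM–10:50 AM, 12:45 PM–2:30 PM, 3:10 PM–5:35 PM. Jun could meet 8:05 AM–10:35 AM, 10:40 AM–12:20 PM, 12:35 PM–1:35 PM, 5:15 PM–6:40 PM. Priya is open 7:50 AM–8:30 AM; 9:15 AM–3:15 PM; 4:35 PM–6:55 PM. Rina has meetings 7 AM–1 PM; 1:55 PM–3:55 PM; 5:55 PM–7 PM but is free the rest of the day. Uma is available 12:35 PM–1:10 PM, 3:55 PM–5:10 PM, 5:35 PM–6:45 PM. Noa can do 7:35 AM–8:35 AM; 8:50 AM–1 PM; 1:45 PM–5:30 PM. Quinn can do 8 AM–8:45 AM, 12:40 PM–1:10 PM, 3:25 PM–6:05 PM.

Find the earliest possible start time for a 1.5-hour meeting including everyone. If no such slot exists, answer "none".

Oona free: 08:30-10:50, 12:45-14:30, 15:10-17:35.
Jun free: 08:05-10:35, 10:40-12:20, 12:35-13:35, 17:15-18:40.
Priya free: 07:50-08:30, 09:15-15:15, 16:35-18:55.
Rina free: 13:00-13:55, 15:55-17:55 (invert busy blocks within the working day).
Uma free: 12:35-13:10, 15:55-17:10, 17:35-18:45.
Noa free: 07:35-08:35, 08:50-13:00, 13:45-17:30.
Quinn free: 08:00-08:45, 12:40-13:10, 15:25-18:05.
Oona ∩ Jun: 08:30-10:35, 10:40-10:50, 12:45-13:35, 17:15-17:35.
Oona ∩ Jun ∩ Priya: 09:15-10:35, 10:40-10:50, 12:45-13:35, 17:15-17:35.
Oona ∩ Jun ∩ Priya ∩ Rina: 13:00-13:35, 17:15-17:35.
Oona ∩ Jun ∩ Priya ∩ Rina ∩ Uma: 13:00-13:10.
Oona ∩ Jun ∩ Priya ∩ Rina ∩ Uma ∩ Noa: ∅.
Oona ∩ Jun ∩ Priya ∩ Rina ∩ Uma ∩ Noa ∩ Quinn: ∅.
There is no time when everyone is free.
No common window is at least 90 minutes long.

none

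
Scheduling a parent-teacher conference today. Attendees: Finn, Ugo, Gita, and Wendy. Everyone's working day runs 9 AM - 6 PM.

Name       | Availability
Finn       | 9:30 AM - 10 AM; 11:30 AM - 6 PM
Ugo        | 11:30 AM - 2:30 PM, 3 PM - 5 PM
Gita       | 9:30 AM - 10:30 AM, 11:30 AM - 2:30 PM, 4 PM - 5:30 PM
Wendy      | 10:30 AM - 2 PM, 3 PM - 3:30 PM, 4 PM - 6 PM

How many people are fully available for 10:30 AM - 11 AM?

Wendy can make the full 10:30-11:00 slot — that's 1.

1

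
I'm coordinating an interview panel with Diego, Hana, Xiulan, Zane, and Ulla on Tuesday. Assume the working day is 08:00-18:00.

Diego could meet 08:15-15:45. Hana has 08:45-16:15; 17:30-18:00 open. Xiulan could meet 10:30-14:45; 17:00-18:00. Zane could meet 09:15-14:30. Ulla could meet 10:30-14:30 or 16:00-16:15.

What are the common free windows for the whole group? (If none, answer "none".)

Diego ∩ Hana: 08:45-15:45.
Diego ∩ Hana ∩ Xiulan: 10:30-14:45.
Diego ∩ Hana ∩ Xiulan ∩ Zane: 10:30-14:30.
Diego ∩ Hana ∩ Xiulan ∩ Zane ∩ Ulla: 10:30-14:30.
So the common availability across everyone is 10:30-14:30.

10:30-14:30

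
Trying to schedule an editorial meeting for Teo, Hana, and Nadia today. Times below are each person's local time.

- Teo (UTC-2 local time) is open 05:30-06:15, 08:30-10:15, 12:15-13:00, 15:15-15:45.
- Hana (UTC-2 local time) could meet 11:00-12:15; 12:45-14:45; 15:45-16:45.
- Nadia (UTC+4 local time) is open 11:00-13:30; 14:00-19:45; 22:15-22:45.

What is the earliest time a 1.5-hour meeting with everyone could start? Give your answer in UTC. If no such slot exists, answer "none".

none

Teo in UTC: 07:30-08:15, 10:30-12:15, 14:15-15:00, 17:15-17:45 (add 2h to convert from UTC-2).
Hana in UTC: 13:00-14:15, 14:45-16:45, 17:45-18:45 (add 2h to convert from UTC-2).
Nadia in UTC: 07:00-09:30, 10:00-15:45, 18:15-18:45 (subtract 4h to convert from UTC+4).
Teo ∩ Hana: 14:45-15:00.
Teo ∩ Hana ∩ Nadia: 14:45-15:00.
No common window is at least 90 minutes long.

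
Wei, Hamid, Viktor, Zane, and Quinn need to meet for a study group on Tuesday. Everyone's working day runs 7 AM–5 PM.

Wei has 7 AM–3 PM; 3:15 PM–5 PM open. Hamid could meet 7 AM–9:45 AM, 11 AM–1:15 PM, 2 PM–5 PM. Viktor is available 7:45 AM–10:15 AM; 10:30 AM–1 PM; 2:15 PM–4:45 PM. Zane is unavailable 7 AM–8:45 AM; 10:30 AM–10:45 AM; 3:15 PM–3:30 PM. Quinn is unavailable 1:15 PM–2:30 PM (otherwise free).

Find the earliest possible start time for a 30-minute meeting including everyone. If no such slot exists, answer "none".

Wei free: 07:00-15:00, 15:15-17:00.
Hamid free: 07:00-09:45, 11:00-13:15, 14:00-17:00.
Viktor free: 07:45-10:15, 10:30-13:00, 14:15-16:45.
Zane free: 08:45-10:30, 10:45-15:15, 15:30-17:00 (invert busy blocks within the working day).
Quinn free: 07:00-13:15, 14:30-17:00 (invert busy blocks within the working day).
Wei ∩ Hamid: 07:00-09:45, 11:00-13:15, 14:00-15:00, 15:15-17:00.
Wei ∩ Hamid ∩ Viktor: 07:45-09:45, 11:00-13:00, 14:15-15:00, 15:15-16:45.
Wei ∩ Hamid ∩ Viktor ∩ Zane: 08:45-09:45, 11:00-13:00, 14:15-15:00, 15:30-16:45.
Wei ∩ Hamid ∩ Viktor ∩ Zane ∩ Quinn: 08:45-09:45, 11:00-13:00, 14:30-15:00, 15:30-16:45.
The first common window of at least 30 minutes is 08:45-09:45, so the earliest start is 08:45.

08:45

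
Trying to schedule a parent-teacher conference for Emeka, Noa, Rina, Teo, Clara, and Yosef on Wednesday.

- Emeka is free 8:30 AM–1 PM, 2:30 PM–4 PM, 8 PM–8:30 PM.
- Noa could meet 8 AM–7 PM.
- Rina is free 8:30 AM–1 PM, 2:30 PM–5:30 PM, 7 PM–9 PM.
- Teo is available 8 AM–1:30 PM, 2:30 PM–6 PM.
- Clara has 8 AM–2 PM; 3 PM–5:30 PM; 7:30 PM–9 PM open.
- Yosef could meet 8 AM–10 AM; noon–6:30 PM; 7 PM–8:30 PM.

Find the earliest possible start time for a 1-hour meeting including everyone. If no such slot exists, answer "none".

Emeka ∩ Noa: 08:30-13:00, 14:30-16:00.
Emeka ∩ Noa ∩ Rina: 08:30-13:00, 14:30-16:00.
Emeka ∩ Noa ∩ Rina ∩ Teo: 08:30-13:00, 14:30-16:00.
Emeka ∩ Noa ∩ Rina ∩ Teo ∩ Clara: 08:30-13:00, 15:00-16:00.
Emeka ∩ Noa ∩ Rina ∩ Teo ∩ Clara ∩ Yosef: 08:30-10:00, 12:00-13:00, 15:00-16:00.
So the common availability across everyone is 08:30-10:00, 12:00-13:00, 15:00-16:00.
The first common window of at least 60 minutes is 08:30-10:00, so the earliest start is 08:30.

08:30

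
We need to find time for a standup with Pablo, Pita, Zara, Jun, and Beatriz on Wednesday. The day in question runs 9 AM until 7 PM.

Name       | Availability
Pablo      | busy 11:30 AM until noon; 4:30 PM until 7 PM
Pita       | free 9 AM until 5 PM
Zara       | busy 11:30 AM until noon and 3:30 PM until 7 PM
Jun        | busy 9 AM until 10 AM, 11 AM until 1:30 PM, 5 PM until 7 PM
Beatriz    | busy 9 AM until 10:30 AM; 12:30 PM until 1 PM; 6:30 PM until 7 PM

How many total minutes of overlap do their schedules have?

150

Pablo free: 09:00-11:30, 12:00-16:30 (invert busy blocks within the working day).
Pita free: 09:00-17:00.
Zara free: 09:00-11:30, 12:00-15:30 (invert busy blocks within the working day).
Jun free: 10:00-11:00, 13:30-17:00 (invert busy blocks within the working day).
Beatriz free: 10:30-12:30, 13:00-18:30 (invert busy blocks within the working day).
Pablo ∩ Pita: 09:00-11:30, 12:00-16:30.
Pablo ∩ Pita ∩ Zara: 09:00-11:30, 12:00-15:30.
Pablo ∩ Pita ∩ Zara ∩ Jun: 10:00-11:00, 13:30-15:30.
Pablo ∩ Pita ∩ Zara ∩ Jun ∩ Beatriz: 10:30-11:00, 13:30-15:30.
Summing the common windows: 30 + 120 = 150 minutes.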